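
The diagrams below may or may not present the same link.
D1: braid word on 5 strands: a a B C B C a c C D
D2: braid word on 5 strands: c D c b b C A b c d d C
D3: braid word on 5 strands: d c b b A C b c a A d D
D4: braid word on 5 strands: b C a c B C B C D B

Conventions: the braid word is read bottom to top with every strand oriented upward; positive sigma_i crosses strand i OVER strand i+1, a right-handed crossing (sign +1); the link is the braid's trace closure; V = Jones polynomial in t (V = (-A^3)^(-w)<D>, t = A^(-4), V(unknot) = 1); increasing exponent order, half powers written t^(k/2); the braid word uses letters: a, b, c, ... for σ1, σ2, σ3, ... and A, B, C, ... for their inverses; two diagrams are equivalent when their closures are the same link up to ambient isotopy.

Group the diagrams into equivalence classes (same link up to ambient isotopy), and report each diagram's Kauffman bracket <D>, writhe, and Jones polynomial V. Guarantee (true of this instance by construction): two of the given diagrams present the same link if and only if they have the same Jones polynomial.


grouping into links: {D1} | {D2, D3} | {D4}
V(D1) = -t^-3 + t^-2 - t^-1 + 3 - t + t^2 - t^3  (w -2, c 10, <D> = -A^-18 + A^-14 - A^-10 + 3A^-6 - A^-2 + A^2 - A^6)
D2 (bracket -A^-12 + A^-8 - A^-4 + 2 - A^4 + A^8; 12 crossings at w = +4): V = t - t^2 + 2t^3 - t^4 + t^5 - t^6
V(D3) = t - t^2 + 2t^3 - t^4 + t^5 - t^6  [12 crossings, <D> = -A^-12 + A^-8 - A^-4 + 2 - A^4 + A^8, w = +4]
V(D4) = -t^-4 + t^-3 + t^-1  [10 crossings, <D> = A^-8 + 1 - A^4, w = -4]
why: 3 values of V(t) split the 4 diagrams


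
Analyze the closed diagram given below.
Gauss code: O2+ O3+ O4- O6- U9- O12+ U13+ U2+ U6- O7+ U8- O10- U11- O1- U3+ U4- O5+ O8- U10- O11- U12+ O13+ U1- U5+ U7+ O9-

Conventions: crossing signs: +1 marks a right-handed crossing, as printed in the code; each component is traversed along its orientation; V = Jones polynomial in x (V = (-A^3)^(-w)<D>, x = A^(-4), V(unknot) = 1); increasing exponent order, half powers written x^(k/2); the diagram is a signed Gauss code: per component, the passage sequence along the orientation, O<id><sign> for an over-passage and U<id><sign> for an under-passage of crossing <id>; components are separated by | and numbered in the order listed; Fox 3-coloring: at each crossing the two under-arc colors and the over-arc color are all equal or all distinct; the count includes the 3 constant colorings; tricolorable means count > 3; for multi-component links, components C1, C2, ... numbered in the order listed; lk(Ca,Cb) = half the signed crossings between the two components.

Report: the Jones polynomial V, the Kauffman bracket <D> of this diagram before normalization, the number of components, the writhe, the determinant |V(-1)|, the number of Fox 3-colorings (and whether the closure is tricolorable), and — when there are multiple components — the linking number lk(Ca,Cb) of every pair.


V = -x^-3 + x^-2 - x^-1 + 3 - x + x^2 - x^3
<D> = A^-15 - A^-11 + A^-7 - 3A^-3 + A - A^5 + A^9 (w = -1)
1 component over 13 crossings, w = -1
27 Fox colorings among 3^13, |V(-1)| = 9: tricolorable
why: the span of V is 6, forcing >= 6 crossings in any diagram


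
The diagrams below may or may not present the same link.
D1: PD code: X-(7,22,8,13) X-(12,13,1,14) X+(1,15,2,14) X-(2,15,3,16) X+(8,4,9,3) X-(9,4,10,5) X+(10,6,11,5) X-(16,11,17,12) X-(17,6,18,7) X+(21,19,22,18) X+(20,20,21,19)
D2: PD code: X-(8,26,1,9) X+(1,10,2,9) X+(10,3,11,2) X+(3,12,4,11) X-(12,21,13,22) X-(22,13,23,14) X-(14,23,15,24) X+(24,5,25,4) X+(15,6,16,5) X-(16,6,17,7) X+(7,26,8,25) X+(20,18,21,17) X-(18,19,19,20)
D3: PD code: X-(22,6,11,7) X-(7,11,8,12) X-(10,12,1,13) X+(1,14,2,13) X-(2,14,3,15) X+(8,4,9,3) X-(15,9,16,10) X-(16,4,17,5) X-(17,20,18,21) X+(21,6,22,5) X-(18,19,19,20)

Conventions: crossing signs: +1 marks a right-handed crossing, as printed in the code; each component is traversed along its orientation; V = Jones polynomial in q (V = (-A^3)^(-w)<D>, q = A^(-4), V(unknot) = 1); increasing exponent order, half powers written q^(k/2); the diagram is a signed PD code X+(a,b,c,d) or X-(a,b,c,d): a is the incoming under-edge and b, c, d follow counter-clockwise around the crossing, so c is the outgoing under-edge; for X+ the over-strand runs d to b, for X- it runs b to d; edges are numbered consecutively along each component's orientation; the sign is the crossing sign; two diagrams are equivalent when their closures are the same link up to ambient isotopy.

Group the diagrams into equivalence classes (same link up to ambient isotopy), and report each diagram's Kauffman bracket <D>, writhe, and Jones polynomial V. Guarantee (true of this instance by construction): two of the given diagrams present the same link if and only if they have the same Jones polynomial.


grouping into links: {D1, D3} | {D2}
V(D1) = -q^(-9/2) - q^(-5/2) + q^(-3/2) - q^(-1/2)  (w -1, c 11, <D> = A^-1 - A^3 + A^7 + A^15)
V(D2) = q^(-5/2) - q^(-3/2) + q^(-1/2) - 3q^(1/2) + 2q^(3/2) - 2q^(5/2) + q^(7/2) - q^(9/2)  [13 crossings, <D> = A^-15 - A^-11 + 2A^-7 - 2A^-3 + 3A - A^5 + A^9 - A^13, w = +1]
V(D3) = -q^(-9/2) - q^(-5/2) + q^(-3/2) - q^(-1/2)  [11 crossings, <D> = A^-13 - A^-9 + A^-5 + A^3, w = -5]
why: 2 classes among 3 diagrams; unequal V(q) rules out equality


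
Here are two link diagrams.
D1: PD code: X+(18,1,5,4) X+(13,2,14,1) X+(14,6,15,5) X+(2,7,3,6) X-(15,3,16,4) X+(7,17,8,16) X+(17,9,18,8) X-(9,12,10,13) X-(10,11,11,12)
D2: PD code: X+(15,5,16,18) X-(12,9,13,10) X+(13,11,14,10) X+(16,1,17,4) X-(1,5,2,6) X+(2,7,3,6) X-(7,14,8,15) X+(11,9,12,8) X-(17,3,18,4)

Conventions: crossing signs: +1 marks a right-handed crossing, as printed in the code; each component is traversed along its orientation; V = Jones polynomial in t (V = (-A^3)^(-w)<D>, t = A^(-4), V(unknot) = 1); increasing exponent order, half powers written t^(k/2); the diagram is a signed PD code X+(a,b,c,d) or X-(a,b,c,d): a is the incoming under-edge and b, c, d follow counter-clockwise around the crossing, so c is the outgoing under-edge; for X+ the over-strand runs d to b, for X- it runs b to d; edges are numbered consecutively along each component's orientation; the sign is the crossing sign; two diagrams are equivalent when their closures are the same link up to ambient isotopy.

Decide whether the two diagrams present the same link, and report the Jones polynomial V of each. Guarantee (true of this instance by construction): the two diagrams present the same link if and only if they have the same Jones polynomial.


same link: no
V(D1) = -t^(3/2) - 2t^(7/2) + t^(9/2) - t^(11/2) + t^(13/2)  [9 crossings, <D> = -A^-17 + A^-13 - A^-9 + 2A^-5 + A^3, w = +3]
D2 (bracket A + A^5; 9 crossings at w = +1): V = -t^(-1/2) - t^(1/2)
note: 2 values of V(t) split the 2 diagrams


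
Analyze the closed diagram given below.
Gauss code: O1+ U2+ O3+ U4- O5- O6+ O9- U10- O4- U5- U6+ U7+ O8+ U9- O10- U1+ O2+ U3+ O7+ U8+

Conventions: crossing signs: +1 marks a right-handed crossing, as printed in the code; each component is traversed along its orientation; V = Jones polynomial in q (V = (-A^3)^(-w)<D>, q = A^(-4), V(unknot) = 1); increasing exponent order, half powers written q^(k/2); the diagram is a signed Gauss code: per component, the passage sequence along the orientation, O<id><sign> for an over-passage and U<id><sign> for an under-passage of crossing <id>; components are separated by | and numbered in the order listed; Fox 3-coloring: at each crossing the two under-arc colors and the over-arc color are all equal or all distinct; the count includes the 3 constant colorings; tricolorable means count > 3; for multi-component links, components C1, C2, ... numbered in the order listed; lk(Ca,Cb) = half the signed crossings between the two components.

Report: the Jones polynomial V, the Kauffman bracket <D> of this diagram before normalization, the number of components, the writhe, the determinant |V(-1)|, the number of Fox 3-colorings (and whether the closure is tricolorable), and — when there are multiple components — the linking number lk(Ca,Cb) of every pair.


V(q) = -q^-2 + 2q^-1 - 3 + 5q - 4q^2 + 5q^3 - 4q^4 + 2q^5 - q^6
bracket: -A^-18 + 2A^-14 - 4A^-10 + 5A^-6 - 4A^-2 + 5A^2 - 3A^6 + 2A^10 - A^14, w = +2
1 component, writhe +2, over 10 crossings
det 27, colorings 9 of 3^10 — tricolorable
observation: the span of V is 8, forcing >= 8 crossings in any diagram


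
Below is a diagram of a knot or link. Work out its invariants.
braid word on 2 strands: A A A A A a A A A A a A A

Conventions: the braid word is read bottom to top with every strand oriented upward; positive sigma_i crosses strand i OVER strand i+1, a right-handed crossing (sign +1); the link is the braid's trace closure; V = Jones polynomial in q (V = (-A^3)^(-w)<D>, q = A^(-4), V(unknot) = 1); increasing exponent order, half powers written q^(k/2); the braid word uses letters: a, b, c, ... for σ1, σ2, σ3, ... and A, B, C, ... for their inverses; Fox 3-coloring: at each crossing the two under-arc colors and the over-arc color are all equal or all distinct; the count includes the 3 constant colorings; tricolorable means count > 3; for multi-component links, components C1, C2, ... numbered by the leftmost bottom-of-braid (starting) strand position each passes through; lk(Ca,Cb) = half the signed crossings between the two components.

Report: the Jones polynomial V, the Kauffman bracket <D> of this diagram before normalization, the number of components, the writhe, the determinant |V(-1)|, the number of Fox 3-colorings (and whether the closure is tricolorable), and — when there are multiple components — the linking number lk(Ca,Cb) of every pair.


V(q) = -q^-13 + q^-12 - q^-11 + q^-10 - q^-9 + q^-8 - q^-7 + q^-6 + q^-4
bracket: -A^-11 - A^-3 + A - A^5 + A^9 - A^13 + A^17 - A^21 + A^25, w = -9
1 component, writhe -9, over 13 crossings
det 9, colorings 9 of 3^13 — tricolorable
observation: V spans 9 powers of q: at least 9 crossings in any diagram


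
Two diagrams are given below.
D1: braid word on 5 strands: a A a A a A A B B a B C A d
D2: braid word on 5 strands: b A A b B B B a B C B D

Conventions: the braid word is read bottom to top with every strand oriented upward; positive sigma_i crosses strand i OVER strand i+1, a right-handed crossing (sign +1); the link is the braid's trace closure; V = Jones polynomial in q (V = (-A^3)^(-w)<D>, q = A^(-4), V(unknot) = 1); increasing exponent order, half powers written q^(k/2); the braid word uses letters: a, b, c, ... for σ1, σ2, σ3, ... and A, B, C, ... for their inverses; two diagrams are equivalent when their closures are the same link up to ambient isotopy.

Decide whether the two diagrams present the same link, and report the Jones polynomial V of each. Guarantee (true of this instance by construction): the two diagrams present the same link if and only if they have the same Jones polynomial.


equivalent: yes
D1 (bracket A^-8 - A^-4 + 2 - A^4 + A^8 - A^12; 14 crossings at w = -4): V = -q^-6 + q^-5 - q^-4 + 2q^-3 - q^-2 + q^-1
V(D2) = -q^-6 + q^-5 - q^-4 + 2q^-3 - q^-2 + q^-1  [12 crossings, <D> = A^-14 - A^-10 + 2A^-6 - A^-2 + A^2 - A^6, w = -6]
observation: all 2 diagrams share one V(q), hence one class


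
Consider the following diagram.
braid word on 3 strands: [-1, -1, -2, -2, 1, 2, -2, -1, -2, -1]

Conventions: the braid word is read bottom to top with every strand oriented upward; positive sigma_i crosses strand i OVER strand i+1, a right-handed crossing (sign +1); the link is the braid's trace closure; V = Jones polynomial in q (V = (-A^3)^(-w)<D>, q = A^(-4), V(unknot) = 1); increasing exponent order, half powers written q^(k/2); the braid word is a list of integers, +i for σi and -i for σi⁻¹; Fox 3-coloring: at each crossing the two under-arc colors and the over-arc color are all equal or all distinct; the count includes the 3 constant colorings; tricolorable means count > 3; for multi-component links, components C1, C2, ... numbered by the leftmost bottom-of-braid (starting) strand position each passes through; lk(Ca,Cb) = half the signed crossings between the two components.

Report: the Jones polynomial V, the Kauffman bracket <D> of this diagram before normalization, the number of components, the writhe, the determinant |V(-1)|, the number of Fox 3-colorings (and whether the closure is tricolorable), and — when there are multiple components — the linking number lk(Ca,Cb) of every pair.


Jones polynomial: V(q) = q^-8 - 2q^-7 + q^-6 - 2q^-5 + 2q^-4 + q^-2
<D> = A^-10 + 2A^-2 - 2A^2 + A^6 - 2A^10 + A^14; writhe -6
components 1, writhe -6 (10 crossings)
3-colorings: 27 of 3^10, det 9 — tricolorable
note: w = -6 shifts under R1 moves; the (-A^3)^(6) factor cancels that in V


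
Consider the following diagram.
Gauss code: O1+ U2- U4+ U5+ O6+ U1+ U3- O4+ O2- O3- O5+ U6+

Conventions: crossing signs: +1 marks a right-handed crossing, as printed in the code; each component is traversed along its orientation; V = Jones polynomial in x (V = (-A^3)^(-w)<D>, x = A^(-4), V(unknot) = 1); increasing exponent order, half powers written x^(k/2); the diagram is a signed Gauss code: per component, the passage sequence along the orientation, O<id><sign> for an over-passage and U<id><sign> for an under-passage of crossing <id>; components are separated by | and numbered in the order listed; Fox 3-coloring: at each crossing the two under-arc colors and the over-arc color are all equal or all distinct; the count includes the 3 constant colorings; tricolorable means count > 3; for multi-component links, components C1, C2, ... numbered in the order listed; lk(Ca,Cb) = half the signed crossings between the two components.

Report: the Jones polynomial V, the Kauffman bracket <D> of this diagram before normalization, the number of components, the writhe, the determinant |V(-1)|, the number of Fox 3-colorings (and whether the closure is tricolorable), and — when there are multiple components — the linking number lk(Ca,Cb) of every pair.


V(x) = x + x^3 - x^4
bracket: -A^-10 + A^-6 + A^2, w = +2
1 component, writhe +2, over 6 crossings
det 3, colorings 9 of 3^6 — tricolorable
observation: det 3 = |V(-1)|; divisible by 3, so tricolorable


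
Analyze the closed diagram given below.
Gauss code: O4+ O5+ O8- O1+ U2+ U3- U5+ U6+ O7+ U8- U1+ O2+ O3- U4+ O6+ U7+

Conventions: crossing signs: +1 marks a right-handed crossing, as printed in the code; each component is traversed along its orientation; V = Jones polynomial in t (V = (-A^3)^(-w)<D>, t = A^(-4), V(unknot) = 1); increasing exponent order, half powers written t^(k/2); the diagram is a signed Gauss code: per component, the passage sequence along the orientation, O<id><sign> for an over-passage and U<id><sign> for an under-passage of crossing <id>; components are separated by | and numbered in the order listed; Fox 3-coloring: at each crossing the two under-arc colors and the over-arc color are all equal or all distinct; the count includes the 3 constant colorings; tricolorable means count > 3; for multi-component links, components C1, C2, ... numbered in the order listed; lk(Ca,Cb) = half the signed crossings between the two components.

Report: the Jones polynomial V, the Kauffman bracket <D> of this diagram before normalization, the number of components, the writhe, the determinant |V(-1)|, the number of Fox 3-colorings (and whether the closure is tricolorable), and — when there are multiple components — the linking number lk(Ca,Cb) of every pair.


V = t + t^3 - t^4
<D> = -A^-4 + 1 + A^8 (w = +4)
1 component over 8 crossings, w = +4
9 Fox colorings among 3^8, |V(-1)| = 3: tricolorable
why: w = +4 shifts under R1 moves; the (-A^3)^(-4) factor cancels that in V


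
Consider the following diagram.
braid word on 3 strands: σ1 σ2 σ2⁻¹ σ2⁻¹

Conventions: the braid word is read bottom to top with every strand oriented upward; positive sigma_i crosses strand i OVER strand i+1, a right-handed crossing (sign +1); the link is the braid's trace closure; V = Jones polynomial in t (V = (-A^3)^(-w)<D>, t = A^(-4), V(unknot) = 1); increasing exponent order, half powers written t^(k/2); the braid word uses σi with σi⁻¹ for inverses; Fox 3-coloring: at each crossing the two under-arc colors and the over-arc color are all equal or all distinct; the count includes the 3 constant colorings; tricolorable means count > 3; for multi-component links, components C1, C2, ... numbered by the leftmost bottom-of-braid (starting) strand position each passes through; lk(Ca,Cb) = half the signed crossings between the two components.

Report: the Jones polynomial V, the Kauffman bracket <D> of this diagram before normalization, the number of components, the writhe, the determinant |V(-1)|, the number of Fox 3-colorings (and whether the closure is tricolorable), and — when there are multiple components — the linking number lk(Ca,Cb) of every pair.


V(t) = 1
bracket: 1, w = 0
1 component, writhe 0, over 4 crossings
det 1, colorings 3 of 3^4 — not tricolorable
observation: inverse pairs cancel, leaving σ1 σ2⁻¹


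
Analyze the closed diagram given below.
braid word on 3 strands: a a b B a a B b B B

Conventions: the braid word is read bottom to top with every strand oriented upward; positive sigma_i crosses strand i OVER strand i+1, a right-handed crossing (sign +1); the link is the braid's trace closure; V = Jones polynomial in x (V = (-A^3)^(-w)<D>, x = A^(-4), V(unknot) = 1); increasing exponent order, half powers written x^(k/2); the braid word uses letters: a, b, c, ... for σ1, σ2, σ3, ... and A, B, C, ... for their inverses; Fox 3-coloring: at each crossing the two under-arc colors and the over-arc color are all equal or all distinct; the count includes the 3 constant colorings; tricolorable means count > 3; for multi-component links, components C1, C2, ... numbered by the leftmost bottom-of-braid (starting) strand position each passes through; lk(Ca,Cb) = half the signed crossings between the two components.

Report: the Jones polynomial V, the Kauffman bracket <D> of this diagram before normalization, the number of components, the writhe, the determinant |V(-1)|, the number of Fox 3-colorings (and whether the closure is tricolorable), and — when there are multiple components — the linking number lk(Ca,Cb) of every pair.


V = x^-1 + 2x - x^2 + 2x^3 - x^4 + x^5
<D> = A^-14 - A^-10 + 2A^-6 - A^-2 + 2A^2 + A^10 (w = +2)
3 components over 10 crossings, w = +2
lk(C1,C2): +2
lk(C1,C3) = 0
linking number lk(C2,C3) = -1
3 Fox colorings among 3^10, |V(-1)| = 8: not tricolorable
why: span 6 respects span(V) <= c + mu - 1 = 12 for this 3-component diagram


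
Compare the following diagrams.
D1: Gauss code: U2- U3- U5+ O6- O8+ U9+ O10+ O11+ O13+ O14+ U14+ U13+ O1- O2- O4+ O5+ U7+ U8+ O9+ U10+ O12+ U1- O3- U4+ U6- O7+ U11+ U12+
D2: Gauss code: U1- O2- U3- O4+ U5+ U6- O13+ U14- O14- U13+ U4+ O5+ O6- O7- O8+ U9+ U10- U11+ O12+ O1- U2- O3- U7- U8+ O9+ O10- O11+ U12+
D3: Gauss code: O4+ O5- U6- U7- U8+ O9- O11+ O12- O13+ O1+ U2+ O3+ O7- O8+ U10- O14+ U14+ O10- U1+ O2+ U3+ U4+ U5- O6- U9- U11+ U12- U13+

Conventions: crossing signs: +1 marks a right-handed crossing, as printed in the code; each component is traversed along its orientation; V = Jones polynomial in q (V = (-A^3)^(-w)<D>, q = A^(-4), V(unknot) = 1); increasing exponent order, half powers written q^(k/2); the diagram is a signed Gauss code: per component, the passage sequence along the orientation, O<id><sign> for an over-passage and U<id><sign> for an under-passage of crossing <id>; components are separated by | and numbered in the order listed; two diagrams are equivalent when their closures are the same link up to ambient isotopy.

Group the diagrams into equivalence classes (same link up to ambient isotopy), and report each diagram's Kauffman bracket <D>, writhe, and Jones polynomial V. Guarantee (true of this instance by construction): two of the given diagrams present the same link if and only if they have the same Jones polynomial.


grouping into links: {D1} | {D2} | {D3}
V(D1) = q - q^2 + 2q^3 - q^4 + q^5 - q^6  (w +6, c 14, <D> = -A^-6 + A^-2 - A^2 + 2A^6 - A^10 + A^14)
V(D2) = 1  [14 crossings, <D> = 1, w = 0]
D3 (bracket -A^-10 + A^-6 + A^2; 14 crossings at w = +2): V = q + q^3 - q^4
why: V(q) takes 3 values over 3 diagrams, fixing the grouping


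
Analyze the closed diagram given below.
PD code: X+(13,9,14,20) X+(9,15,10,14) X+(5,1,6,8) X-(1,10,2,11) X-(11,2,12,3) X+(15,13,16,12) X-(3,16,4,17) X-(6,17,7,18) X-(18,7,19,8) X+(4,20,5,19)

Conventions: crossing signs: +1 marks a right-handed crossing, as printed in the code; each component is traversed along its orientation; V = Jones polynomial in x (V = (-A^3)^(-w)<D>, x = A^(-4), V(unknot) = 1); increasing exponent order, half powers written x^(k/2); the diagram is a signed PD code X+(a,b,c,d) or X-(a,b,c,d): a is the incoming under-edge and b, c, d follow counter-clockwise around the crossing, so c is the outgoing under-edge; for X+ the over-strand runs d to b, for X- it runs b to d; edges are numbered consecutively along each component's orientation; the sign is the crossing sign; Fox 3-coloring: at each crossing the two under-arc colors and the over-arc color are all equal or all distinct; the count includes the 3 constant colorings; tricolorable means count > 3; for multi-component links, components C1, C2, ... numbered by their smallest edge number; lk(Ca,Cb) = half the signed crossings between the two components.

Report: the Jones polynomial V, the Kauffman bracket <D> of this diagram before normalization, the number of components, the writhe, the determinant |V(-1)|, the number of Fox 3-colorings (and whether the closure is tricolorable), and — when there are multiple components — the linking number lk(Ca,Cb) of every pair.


V = -x^(-9/2) + 2x^(-7/2) - 4x^(-5/2) + 3x^(-3/2) - 4x^(-1/2) + 3x^(1/2) - 2x^(3/2) + x^(5/2)
<D> = A^-10 - 2A^-6 + 3A^-2 - 4A^2 + 3A^6 - 4A^10 + 2A^14 - A^18 (w = 0)
2 components over 10 crossings, w = 0
lk(C1,C2): -2
3 Fox colorings among 3^10, |V(-1)| = 20: not tricolorable
why: w = 0 (over 10 crossings) is diagram-only; (-A^3)^(0) removes it from V


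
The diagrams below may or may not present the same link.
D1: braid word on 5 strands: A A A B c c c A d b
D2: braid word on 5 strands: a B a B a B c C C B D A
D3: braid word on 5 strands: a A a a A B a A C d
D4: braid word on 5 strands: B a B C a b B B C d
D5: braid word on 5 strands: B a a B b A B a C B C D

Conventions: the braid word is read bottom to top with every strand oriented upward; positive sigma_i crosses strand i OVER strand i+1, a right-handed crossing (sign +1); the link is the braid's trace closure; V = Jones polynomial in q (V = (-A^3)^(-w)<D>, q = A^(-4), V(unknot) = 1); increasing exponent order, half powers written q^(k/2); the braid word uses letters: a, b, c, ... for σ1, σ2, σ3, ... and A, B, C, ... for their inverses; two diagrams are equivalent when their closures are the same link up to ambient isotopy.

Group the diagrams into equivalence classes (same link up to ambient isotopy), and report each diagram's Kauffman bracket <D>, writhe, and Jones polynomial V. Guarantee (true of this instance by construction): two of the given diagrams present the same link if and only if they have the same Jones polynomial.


classes: {D1} | {D2, D4, D5} | {D3}
V(D1) = -q^-3 + q^-2 - q^-1 + 3 - q + q^2 - q^3  [10 crossings, <D> = -A^-12 + A^-8 - A^-4 + 3 - A^4 + A^8 - A^12, w = 0]
D2 (bracket A^-16 - A^-12 + 2A^-8 - 2A^-4 + 2 - 2A^4 + A^8; 12 crossings at w = -4): V = q^-5 - 2q^-4 + 2q^-3 - 2q^-2 + 2q^-1 - 1 + q
D3 (bracket 1; 10 crossings at w = 0): V = 1
V(D4) = q^-5 - 2q^-4 + 2q^-3 - 2q^-2 + 2q^-1 - 1 + q  [10 crossings, <D> = A^-10 - A^-6 + 2A^-2 - 2A^2 + 2A^6 - 2A^10 + A^14, w = -2]
V(D5) = q^-5 - 2q^-4 + 2q^-3 - 2q^-2 + 2q^-1 - 1 + q  [12 crossings, <D> = A^-16 - A^-12 + 2A^-8 - 2A^-4 + 2 - 2A^4 + A^8, w = -4]
insight: 3 values of V(q) split the 5 diagrams


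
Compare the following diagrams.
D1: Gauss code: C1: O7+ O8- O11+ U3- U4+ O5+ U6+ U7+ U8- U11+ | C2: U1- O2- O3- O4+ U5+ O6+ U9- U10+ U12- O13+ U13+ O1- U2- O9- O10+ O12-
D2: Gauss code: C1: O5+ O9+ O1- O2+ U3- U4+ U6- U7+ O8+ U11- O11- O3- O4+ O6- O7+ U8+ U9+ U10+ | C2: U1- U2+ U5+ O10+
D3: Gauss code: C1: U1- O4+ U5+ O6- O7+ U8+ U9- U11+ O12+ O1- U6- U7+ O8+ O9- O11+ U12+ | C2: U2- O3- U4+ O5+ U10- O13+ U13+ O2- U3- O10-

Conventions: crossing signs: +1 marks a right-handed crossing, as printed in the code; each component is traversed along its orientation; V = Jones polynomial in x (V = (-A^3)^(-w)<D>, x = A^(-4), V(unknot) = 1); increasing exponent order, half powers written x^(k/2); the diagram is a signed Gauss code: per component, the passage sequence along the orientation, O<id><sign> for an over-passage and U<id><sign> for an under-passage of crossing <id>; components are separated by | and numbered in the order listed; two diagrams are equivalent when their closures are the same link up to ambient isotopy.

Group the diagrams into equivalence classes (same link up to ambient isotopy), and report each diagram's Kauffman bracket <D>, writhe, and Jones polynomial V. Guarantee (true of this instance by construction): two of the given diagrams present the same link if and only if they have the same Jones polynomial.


grouping into links: {D1, D3} | {D2}
V(D1) = x^(-7/2) - x^(-5/2) + x^(-3/2) - 2x^(-1/2) - x^(3/2)  (w +1, c 13, <D> = A^-3 + 2A^5 - A^9 + A^13 - A^17)
D2 (bracket A^-1 + A^7; 11 crossings at w = +3): V = -x^(1/2) - x^(5/2)
V(D3) = x^(-7/2) - x^(-5/2) + x^(-3/2) - 2x^(-1/2) - x^(3/2)  (w +1, c 13, <D> = A^-3 + 2A^5 - A^9 + A^13 - A^17)
key observation: 2 classes among 3 diagrams; unequal V(x) rules out equality


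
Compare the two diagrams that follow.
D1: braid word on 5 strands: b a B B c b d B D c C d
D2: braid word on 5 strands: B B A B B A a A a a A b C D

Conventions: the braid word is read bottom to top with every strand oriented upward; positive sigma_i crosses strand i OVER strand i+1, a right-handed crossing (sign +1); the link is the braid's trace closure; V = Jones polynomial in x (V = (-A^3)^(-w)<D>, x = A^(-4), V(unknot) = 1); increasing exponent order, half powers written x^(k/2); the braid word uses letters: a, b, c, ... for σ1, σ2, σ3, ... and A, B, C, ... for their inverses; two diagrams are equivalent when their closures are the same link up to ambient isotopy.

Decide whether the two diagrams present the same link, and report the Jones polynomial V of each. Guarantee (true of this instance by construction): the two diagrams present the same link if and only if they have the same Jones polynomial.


equivalent: no
V(D1) = 1  (w +2, c 12, <D> = A^6)
V(D2) = -x^-4 + x^-3 + x^-1  (w -6, c 14, <D> = A^-14 + A^-6 - A^-2)
why: comparing 2 Jones polynomials yields 2 groups


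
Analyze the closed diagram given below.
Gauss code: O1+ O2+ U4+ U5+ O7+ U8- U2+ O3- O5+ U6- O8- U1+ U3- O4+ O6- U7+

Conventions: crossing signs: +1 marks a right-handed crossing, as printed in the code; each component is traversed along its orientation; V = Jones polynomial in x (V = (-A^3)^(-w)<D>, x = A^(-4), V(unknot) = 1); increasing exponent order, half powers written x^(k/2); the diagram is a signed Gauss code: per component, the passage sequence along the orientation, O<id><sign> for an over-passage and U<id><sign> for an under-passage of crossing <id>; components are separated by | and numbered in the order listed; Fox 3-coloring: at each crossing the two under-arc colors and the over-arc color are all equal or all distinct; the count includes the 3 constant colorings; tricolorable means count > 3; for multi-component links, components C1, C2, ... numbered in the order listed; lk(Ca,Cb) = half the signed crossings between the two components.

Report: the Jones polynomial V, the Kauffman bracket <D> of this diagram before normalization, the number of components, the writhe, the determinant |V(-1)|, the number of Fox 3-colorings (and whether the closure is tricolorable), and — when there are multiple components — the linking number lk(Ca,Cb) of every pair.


V(x) = -x^-1 + 2 - x + 2x^2 - x^3 + x^4 - x^5
bracket: -A^-14 + A^-10 - A^-6 + 2A^-2 - A^2 + 2A^6 - A^10, w = +2
1 component, writhe +2, over 8 crossings
det 9, colorings 9 of 3^8 — tricolorable
observation: |V(-1)| = 9: so tricolorable, since 3 divides 9


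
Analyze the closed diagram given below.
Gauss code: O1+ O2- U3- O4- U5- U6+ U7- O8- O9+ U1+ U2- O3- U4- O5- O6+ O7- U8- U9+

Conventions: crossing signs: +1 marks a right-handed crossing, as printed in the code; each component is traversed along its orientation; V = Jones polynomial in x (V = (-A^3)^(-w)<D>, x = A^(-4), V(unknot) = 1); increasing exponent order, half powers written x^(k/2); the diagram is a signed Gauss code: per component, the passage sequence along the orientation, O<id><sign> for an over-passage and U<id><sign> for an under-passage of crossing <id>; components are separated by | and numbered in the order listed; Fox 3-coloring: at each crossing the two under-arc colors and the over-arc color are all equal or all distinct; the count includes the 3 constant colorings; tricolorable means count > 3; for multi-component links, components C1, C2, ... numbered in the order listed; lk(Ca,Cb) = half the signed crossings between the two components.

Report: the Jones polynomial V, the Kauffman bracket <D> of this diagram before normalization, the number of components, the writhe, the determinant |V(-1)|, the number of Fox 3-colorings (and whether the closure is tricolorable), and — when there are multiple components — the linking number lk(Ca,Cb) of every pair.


V(x) = -x^-4 + x^-3 + x^-1
bracket: -A^-5 - A^3 + A^7, w = -3
1 component, writhe -3, over 9 crossings
det 3, colorings 9 of 3^9 — tricolorable
observation: w = -3 shifts under R1 moves; the (-A^3)^(3) factor cancels that in V


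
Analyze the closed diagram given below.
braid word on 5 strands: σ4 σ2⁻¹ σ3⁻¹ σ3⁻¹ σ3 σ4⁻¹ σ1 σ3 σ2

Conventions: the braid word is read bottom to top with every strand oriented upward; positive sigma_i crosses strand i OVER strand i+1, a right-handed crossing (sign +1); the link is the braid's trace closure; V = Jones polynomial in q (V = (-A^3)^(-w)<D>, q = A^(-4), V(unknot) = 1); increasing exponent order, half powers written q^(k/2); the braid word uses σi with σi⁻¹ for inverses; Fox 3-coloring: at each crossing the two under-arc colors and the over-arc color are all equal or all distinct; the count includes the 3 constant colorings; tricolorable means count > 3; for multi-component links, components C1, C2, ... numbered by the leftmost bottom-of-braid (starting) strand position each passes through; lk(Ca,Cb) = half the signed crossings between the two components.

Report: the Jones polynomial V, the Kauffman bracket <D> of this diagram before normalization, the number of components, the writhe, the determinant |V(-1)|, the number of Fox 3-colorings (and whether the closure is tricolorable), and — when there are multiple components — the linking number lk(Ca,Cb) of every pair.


V = -q^(-1/2) - q^(1/2)
<D> = A + A^5 (w = +1)
2 components over 9 crossings, w = +1
lk(C1,C2): 0
9 Fox colorings among 3^9, |V(-1)| = 0: tricolorable
why: free reduction leaves σ4 σ2⁻¹ σ3⁻¹ σ4⁻¹ σ1 σ3 σ2 of the original 9 letters


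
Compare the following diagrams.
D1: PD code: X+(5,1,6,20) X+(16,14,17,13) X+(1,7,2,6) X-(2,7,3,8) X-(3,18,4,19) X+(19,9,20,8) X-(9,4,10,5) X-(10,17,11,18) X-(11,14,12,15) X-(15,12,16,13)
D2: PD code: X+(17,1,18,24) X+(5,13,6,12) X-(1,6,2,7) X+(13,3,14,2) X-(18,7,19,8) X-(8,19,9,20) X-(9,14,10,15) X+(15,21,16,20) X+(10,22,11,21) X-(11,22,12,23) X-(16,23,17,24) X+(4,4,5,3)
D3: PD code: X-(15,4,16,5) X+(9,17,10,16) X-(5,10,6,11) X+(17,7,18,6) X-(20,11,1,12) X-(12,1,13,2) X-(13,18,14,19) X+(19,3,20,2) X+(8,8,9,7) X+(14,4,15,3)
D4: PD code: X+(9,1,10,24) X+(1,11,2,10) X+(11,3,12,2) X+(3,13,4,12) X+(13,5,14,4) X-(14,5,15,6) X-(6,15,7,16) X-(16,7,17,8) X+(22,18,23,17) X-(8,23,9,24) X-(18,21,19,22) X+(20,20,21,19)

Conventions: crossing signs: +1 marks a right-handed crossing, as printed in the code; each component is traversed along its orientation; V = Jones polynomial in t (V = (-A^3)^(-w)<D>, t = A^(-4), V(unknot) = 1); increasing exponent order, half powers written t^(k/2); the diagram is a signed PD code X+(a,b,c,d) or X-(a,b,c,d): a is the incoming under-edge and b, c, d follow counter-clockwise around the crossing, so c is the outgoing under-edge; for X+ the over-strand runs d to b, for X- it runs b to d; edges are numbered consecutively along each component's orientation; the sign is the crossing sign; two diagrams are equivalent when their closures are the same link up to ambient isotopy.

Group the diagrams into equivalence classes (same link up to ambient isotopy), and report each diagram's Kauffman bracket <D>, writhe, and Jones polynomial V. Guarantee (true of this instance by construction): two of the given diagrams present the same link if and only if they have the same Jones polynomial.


grouping into links: {D1} | {D2, D3} | {D4}
V(D1) = t^-2 - t^-1 + 1 - t + t^2  (w -2, c 10, <D> = A^-14 - A^-10 + A^-6 - A^-2 + A^2)
V(D2) = t^-4 - t^-3 + t^-2 - 2t^-1 + 2 - t + t^2  [12 crossings, <D> = A^-8 - A^-4 + 2 - 2A^4 + A^8 - A^12 + A^16, w = 0]
V(D3) = t^-4 - t^-3 + t^-2 - 2t^-1 + 2 - t + t^2  (w 0, c 10, <D> = A^-8 - A^-4 + 2 - 2A^4 + A^8 - A^12 + A^16)
D4 (bracket A^6; 12 crossings at w = +2): V = 1
key observation: 3 values of V(t) split the 4 diagrams


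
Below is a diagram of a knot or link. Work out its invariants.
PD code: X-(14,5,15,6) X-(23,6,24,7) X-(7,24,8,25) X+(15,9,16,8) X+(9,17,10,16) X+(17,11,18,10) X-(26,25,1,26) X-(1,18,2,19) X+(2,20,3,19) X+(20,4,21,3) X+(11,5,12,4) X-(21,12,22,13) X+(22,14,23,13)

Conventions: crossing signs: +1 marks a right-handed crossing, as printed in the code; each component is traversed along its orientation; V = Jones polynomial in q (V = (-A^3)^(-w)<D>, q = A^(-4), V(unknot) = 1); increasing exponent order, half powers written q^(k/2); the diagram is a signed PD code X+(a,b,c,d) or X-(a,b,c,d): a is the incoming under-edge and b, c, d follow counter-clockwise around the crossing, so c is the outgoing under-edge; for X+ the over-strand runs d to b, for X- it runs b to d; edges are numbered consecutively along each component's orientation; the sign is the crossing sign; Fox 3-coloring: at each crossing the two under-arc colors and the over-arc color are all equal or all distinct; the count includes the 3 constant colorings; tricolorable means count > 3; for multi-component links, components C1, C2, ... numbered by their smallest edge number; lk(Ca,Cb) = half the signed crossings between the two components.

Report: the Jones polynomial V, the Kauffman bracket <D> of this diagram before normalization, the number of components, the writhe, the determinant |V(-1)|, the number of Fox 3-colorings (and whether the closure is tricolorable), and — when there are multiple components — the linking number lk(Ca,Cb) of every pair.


V = q + q^3 - q^4
<D> = A^-13 - A^-9 - A^-1 (w = +1)
1 component over 13 crossings, w = +1
9 Fox colorings among 3^13, |V(-1)| = 3: tricolorable
why: the span of V is 3, forcing >= 3 crossings in any diagram


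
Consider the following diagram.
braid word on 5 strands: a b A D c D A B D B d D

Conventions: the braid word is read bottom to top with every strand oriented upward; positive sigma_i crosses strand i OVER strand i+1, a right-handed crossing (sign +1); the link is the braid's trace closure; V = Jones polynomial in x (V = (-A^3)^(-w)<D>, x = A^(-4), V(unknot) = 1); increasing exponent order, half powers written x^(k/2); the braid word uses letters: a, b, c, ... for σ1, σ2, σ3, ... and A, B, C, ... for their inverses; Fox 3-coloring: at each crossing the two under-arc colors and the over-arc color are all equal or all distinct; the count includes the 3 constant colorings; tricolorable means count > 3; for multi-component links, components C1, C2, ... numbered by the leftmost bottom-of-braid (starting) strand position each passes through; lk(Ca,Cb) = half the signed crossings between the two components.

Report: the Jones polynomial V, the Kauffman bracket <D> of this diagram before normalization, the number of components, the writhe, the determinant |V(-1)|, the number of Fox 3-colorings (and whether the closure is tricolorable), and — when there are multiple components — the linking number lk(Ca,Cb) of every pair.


V = x^-8 - 2x^-7 + x^-6 - 2x^-5 + 2x^-4 + x^-2
<D> = A^-4 + 2A^4 - 2A^8 + A^12 - 2A^16 + A^20 (w = -4)
1 component over 12 crossings, w = -4
27 Fox colorings among 3^12, |V(-1)| = 9: tricolorable
why: V spans 6 powers of x: at least 6 crossings in any diagram


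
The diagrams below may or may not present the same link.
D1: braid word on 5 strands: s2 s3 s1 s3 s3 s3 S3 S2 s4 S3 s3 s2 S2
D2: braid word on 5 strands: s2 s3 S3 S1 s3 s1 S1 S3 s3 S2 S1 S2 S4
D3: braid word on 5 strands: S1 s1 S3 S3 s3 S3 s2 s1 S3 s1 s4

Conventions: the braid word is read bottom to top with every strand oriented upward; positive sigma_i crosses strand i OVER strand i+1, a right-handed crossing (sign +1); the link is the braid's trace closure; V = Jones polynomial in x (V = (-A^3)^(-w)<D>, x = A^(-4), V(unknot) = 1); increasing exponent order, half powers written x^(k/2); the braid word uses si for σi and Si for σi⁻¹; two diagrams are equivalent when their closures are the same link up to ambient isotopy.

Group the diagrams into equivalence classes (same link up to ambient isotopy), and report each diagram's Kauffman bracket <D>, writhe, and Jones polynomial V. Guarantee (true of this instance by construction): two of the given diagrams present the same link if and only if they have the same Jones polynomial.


classes: {D1} | {D2} | {D3}
V(D1) = -x^(1/2) - x^(3/2) - x^(5/2) + x^(9/2)  [13 crossings, <D> = -A^-3 + A^5 + A^9 + A^13, w = +5]
V(D2) = -x^(-5/2) - x^(-1/2)  [13 crossings, <D> = A^-7 + A, w = -3]
V(D3) = x^(-7/2) - x^(-5/2) + x^(-3/2) - 2x^(-1/2) - x^(3/2)  (w +1, c 11, <D> = A^-3 + 2A^5 - A^9 + A^13 - A^17)
insight: 3 values of V(x) split the 3 diagrams


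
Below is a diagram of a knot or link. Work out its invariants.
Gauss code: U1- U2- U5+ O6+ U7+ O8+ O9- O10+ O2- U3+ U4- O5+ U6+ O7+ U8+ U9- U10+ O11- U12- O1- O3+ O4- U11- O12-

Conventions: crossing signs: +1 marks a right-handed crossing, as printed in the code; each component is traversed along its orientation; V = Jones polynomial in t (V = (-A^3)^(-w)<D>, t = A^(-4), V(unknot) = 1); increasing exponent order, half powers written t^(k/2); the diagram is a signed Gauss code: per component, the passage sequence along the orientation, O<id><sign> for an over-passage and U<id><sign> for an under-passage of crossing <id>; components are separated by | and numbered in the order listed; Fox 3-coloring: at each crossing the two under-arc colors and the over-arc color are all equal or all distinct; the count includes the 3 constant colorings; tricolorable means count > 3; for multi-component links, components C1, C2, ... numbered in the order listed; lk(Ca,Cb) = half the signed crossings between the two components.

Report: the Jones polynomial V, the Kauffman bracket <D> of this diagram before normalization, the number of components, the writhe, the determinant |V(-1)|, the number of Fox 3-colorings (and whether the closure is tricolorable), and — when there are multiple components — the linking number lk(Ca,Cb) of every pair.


Jones polynomial: V(t) = -t^-3 + t^-2 - t^-1 + 3 - t + t^2 - t^3
<D> = -A^-12 + A^-8 - A^-4 + 3 - A^4 + A^8 - A^12; writhe 0
components 1, writhe 0 (12 crossings)
3-colorings: 27 of 3^12, det 9 — tricolorable
note: the span of V is 6, forcing >= 6 crossings in any diagram


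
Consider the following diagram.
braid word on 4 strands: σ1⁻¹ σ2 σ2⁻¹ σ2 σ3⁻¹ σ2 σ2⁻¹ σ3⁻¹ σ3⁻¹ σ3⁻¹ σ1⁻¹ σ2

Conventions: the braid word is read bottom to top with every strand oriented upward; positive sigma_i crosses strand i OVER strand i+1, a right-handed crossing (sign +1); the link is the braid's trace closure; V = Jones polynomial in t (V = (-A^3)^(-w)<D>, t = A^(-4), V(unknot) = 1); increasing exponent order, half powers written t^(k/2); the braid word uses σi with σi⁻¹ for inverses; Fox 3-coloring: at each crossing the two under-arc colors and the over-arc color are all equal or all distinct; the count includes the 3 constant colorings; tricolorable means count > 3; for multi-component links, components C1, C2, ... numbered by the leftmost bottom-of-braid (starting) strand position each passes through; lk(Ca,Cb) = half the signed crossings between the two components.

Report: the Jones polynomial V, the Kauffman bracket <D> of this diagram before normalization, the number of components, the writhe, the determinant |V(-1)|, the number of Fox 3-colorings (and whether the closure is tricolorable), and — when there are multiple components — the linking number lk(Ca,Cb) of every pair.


V = -t^(-15/2) + 2t^(-13/2) - 3t^(-11/2) + 3t^(-9/2) - 4t^(-7/2) + 3t^(-5/2) - 2t^(-3/2) + t^(-1/2) - t^(1/2)
<D> = -A^-14 + A^-10 - 2A^-6 + 3A^-2 - 4A^2 + 3A^6 - 3A^10 + 2A^14 - A^18 (w = -4)
2 components over 12 crossings, w = -4
lk(C1,C2): -2
3 Fox colorings among 3^12, |V(-1)| = 20: not tricolorable
why: span 8 respects span(V) <= c + mu - 1 = 13 for this 2-component diagram
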